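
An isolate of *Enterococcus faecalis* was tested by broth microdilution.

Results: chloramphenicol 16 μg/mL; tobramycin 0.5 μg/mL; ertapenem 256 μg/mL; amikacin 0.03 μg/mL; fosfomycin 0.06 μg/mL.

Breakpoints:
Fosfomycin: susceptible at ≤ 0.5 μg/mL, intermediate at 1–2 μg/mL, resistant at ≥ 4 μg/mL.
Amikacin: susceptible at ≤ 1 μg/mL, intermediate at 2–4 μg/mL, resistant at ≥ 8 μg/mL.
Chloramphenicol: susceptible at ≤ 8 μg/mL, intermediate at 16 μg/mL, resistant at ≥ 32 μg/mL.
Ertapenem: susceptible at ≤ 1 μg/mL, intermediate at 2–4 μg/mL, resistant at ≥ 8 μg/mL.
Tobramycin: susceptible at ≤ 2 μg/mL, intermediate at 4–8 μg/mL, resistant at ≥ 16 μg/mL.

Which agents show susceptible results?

Chloramphenicol (16 μg/mL) = 16 μg/mL — I
Tobramycin 0.5 μg/mL: ≤ 2 μg/mL — susceptible
Ertapenem: 256 μg/mL is ≥ 8 μg/mL — Resistant
Amikacin: 0.03 μg/mL is ≤ 1 μg/mL → S
Fosfomycin: 0.06 μg/mL is ≤ 0.5 μg/mL → S

tobramycin, amikacin, fosfomycin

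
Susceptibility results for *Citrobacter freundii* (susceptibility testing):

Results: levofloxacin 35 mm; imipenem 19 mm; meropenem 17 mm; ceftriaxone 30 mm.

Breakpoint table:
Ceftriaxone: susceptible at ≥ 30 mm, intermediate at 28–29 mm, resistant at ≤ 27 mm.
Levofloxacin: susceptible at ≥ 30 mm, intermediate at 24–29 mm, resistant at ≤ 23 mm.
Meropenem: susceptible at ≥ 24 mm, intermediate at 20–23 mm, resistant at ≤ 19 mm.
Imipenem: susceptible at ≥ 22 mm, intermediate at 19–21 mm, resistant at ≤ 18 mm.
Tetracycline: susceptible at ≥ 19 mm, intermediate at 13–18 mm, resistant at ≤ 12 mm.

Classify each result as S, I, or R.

S, I, R, S

Levofloxacin 35 mm: ≥ 30 mm ⇒ S
Imipenem: 19 mm is in 19–21 mm → intermediate
Meropenem (17 mm) ≤ 19 mm ⇒ resistant
Ceftriaxone (30 mm) ≥ 30 mm ⇒ Susceptible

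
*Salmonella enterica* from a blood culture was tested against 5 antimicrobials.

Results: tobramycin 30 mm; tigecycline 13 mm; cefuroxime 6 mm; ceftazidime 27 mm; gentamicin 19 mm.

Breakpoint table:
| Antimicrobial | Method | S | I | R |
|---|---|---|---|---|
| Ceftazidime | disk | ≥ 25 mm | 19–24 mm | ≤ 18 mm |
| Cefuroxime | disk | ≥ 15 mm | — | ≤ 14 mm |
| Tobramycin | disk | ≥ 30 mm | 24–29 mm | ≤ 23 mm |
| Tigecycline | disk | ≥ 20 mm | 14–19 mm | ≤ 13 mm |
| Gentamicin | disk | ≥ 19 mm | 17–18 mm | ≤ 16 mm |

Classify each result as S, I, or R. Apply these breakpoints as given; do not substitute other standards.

S, R, R, S, S

Tobramycin 30 mm: ≥ 30 mm — susceptible
Tigecycline 13 mm: ≤ 13 mm — R
Cefuroxime 6 mm: ≤ 14 mm ⇒ R
Ceftazidime 27 mm: ≥ 25 mm → susceptible
Gentamicin: 19 mm is ≥ 19 mm ⇒ S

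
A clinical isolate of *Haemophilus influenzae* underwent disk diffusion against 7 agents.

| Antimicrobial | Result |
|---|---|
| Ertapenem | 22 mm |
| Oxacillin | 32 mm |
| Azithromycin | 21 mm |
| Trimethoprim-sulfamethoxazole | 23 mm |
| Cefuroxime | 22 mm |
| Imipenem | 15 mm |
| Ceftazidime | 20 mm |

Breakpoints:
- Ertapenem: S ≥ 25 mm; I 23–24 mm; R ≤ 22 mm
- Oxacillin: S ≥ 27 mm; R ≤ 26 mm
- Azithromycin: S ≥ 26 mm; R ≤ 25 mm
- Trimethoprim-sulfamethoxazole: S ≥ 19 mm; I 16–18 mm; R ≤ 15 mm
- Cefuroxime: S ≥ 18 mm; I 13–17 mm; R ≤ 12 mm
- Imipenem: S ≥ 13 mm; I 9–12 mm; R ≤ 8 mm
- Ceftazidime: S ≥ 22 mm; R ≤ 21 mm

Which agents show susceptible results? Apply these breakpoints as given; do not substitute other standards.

oxacillin, trimethoprim-sulfamethoxazole, cefuroxime, imipenem

Ertapenem: 22 mm is ≤ 22 mm — R
Oxacillin: 32 mm is ≥ 27 mm ⇒ S
Azithromycin 21 mm: ≤ 25 mm — resistant
Trimethoprim-sulfamethoxazole: 23 mm is ≥ 19 mm ⇒ S
Cefuroxime: 22 mm is ≥ 18 mm — S
Imipenem: 15 mm is ≥ 13 mm → susceptible
Ceftazidime (20 mm) ≤ 21 mm — resistant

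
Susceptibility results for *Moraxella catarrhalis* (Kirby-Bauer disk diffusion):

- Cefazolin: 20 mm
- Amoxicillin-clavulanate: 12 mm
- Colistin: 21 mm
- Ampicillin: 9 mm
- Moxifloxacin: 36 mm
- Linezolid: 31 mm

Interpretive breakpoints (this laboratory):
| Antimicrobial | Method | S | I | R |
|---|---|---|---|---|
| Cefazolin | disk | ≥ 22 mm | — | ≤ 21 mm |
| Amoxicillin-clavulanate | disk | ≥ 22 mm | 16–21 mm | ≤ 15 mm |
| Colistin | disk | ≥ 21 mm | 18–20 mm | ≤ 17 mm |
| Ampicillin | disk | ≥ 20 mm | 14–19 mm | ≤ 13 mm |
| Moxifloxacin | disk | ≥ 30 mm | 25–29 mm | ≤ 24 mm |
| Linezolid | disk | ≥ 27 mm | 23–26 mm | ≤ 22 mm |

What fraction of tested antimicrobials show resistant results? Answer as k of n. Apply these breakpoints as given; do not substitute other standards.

3 of 6

Cefazolin 20 mm: ≤ 21 mm → Resistant
Amoxicillin-clavulanate: 12 mm is ≤ 15 mm → resistant
Colistin (21 mm) ≥ 21 mm — susceptible
Ampicillin (9 mm) ≤ 13 mm → R
Moxifloxacin (36 mm) ≥ 30 mm → S
Linezolid 31 mm: ≥ 27 mm → S
Resistant: 3/6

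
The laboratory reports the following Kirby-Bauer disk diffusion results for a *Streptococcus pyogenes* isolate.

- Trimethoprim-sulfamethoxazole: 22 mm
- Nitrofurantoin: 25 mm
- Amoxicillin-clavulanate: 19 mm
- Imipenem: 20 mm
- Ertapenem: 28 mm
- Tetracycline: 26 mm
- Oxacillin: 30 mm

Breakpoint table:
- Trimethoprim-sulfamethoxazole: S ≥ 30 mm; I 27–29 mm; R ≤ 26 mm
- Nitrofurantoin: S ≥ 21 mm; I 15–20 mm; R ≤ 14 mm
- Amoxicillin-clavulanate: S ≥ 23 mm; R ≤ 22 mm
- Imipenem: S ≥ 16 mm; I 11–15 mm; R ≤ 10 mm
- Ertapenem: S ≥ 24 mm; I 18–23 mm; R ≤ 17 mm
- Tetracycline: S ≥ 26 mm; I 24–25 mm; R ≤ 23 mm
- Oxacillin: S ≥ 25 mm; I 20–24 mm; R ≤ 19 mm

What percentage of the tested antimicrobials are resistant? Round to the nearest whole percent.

Trimethoprim-sulfamethoxazole 22 mm: ≤ 26 mm — R
Nitrofurantoin (25 mm) ≥ 21 mm — susceptible
Amoxicillin-clavulanate: 19 mm is ≤ 22 mm → R
Imipenem 20 mm: ≥ 16 mm → S
Ertapenem: 28 mm is ≥ 24 mm ⇒ susceptible
Tetracycline (26 mm) ≥ 26 mm — susceptible
Oxacillin (30 mm) ≥ 25 mm → susceptible
Resistant: 2/7

29%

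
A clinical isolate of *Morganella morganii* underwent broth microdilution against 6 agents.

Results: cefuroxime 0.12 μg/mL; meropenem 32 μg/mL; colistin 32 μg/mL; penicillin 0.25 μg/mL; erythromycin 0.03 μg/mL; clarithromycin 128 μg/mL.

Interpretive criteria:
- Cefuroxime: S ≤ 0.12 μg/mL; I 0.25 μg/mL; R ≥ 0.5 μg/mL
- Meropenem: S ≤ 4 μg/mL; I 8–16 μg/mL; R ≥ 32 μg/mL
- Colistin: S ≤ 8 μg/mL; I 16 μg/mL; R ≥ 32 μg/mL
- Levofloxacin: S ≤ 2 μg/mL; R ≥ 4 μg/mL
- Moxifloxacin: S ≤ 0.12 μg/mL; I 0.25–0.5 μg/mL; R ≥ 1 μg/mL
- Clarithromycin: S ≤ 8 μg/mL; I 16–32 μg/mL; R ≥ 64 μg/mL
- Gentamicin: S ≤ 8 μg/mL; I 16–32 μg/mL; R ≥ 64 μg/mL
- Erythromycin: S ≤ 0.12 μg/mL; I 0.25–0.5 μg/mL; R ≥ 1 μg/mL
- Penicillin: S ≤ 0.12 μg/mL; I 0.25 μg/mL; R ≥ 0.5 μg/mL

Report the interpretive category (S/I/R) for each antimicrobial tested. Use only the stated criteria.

Cefuroxime (0.12 μg/mL) ≤ 0.12 μg/mL → S
Meropenem: 32 μg/mL is ≥ 32 μg/mL → Resistant
Colistin: 32 μg/mL is ≥ 32 μg/mL → Resistant
Penicillin 0.25 μg/mL: = 0.25 μg/mL — intermediate
Erythromycin: 0.03 μg/mL is ≤ 0.12 μg/mL ⇒ Susceptible
Clarithromycin: 128 μg/mL is ≥ 64 μg/mL ⇒ Resistant

S, R, R, I, S, R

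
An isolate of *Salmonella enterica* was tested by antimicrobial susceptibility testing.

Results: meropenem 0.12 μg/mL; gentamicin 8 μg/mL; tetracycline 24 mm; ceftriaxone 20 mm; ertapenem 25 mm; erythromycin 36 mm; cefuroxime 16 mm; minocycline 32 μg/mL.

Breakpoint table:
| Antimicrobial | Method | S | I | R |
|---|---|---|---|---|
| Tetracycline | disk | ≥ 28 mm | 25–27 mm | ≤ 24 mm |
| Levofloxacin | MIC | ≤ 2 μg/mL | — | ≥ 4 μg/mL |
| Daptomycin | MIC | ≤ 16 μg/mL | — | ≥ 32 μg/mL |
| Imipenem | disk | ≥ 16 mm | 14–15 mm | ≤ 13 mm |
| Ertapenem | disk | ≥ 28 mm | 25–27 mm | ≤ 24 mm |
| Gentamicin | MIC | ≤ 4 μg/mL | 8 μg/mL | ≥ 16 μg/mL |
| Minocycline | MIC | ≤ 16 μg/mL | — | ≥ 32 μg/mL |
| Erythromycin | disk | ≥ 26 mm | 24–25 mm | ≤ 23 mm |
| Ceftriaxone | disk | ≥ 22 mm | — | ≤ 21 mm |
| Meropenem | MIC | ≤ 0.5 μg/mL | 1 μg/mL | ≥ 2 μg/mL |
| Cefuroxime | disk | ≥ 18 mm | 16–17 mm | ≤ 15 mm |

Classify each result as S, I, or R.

Meropenem 0.12 μg/mL: ≤ 0.5 μg/mL → susceptible
Gentamicin: 8 μg/mL is = 8 μg/mL — intermediate
Tetracycline (24 mm) ≤ 24 mm → R
Ceftriaxone: 20 mm is ≤ 21 mm → R
Ertapenem (25 mm) in 25–27 mm ⇒ Intermediate
Erythromycin: 36 mm is ≥ 26 mm — Susceptible
Cefuroxime 16 mm: in 16–17 mm ⇒ Intermediate
Minocycline 32 μg/mL: ≥ 32 μg/mL ⇒ R

S, I, R, R, I, S, I, R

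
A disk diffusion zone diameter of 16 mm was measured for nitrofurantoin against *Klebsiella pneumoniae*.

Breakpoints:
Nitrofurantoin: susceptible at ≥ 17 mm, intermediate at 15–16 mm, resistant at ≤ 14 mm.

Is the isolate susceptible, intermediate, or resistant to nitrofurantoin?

Intermediate

Nitrofurantoin (16 mm) in 15–16 mm → I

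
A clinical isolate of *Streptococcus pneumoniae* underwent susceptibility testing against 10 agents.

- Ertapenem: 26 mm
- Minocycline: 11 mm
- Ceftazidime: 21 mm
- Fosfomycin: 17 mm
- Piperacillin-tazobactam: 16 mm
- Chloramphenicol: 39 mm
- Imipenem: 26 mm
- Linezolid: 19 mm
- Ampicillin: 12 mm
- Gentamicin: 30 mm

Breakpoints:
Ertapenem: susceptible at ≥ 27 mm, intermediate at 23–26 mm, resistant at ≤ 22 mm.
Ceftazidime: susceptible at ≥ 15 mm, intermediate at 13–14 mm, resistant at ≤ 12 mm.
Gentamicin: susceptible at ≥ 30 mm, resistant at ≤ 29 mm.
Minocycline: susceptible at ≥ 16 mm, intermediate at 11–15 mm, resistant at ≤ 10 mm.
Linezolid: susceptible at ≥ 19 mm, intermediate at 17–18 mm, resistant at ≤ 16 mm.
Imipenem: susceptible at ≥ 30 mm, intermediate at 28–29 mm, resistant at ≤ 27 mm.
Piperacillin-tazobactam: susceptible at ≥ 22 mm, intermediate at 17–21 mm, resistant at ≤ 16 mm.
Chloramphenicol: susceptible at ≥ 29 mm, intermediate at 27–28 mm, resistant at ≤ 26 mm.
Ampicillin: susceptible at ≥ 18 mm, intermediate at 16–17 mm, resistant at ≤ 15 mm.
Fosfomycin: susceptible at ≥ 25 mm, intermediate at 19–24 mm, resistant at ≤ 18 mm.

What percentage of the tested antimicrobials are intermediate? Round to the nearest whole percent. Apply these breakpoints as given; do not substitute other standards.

20%

Ertapenem (26 mm) in 23–26 mm ⇒ intermediate
Minocycline (11 mm) in 11–15 mm — intermediate
Ceftazidime 21 mm: ≥ 15 mm → S
Fosfomycin: 17 mm is ≤ 18 mm ⇒ Resistant
Piperacillin-tazobactam: 16 mm is ≤ 16 mm → Resistant
Chloramphenicol (39 mm) ≥ 29 mm ⇒ susceptible
Imipenem (26 mm) ≤ 27 mm → Resistant
Linezolid 19 mm: ≥ 19 mm → susceptible
Ampicillin (12 mm) ≤ 15 mm → Resistant
Gentamicin: 30 mm is ≥ 30 mm → S
Intermediate: 2/10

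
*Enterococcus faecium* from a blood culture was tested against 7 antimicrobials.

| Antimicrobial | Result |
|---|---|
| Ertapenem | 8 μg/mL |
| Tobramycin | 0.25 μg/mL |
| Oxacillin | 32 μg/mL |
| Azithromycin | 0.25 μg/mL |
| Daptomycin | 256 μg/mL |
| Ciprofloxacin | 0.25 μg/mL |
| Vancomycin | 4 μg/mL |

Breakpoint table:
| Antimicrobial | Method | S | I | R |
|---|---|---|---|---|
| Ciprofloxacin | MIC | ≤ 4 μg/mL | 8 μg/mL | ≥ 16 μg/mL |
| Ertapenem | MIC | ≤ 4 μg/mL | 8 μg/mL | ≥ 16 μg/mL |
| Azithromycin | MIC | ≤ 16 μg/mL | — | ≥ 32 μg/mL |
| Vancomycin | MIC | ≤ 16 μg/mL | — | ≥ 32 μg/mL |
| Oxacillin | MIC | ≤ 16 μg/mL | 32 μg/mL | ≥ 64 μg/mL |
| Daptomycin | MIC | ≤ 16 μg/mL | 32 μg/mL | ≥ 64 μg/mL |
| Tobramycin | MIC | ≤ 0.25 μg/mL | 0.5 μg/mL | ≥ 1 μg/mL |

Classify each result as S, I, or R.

Ertapenem 8 μg/mL: = 8 μg/mL — intermediate
Tobramycin 0.25 μg/mL: ≤ 0.25 μg/mL — susceptible
Oxacillin: 32 μg/mL is = 32 μg/mL — intermediate
Azithromycin (0.25 μg/mL) ≤ 16 μg/mL — susceptible
Daptomycin (256 μg/mL) ≥ 64 μg/mL ⇒ resistant
Ciprofloxacin (0.25 μg/mL) ≤ 4 μg/mL — Susceptible
Vancomycin 4 μg/mL: ≤ 16 μg/mL ⇒ Susceptible

I, S, I, S, R, S, S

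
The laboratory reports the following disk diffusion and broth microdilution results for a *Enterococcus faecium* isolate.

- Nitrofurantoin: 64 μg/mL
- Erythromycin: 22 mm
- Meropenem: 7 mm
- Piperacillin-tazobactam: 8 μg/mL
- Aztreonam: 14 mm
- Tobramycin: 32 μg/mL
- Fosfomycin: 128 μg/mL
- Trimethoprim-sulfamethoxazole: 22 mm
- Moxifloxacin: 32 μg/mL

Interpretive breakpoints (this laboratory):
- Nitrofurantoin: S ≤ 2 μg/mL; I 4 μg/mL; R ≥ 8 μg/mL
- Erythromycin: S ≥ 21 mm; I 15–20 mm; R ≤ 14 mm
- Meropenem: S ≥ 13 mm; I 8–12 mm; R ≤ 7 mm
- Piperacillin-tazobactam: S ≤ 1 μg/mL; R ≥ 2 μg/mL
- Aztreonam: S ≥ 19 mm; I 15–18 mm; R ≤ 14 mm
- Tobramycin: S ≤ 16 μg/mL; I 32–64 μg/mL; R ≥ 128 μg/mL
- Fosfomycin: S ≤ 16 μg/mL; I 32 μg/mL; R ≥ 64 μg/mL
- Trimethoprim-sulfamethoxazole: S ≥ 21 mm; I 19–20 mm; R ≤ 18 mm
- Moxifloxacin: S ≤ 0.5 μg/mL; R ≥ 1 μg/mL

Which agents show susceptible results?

erythromycin, trimethoprim-sulfamethoxazole

Nitrofurantoin: 64 μg/mL is ≥ 8 μg/mL → R
Erythromycin 22 mm: ≥ 21 mm — Susceptible
Meropenem: 7 mm is ≤ 7 mm — resistant
Piperacillin-tazobactam: 8 μg/mL is ≥ 2 μg/mL — resistant
Aztreonam (14 mm) ≤ 14 mm → resistant
Tobramycin (32 μg/mL) in 32–64 μg/mL → Intermediate
Fosfomycin: 128 μg/mL is ≥ 64 μg/mL — resistant
Trimethoprim-sulfamethoxazole: 22 mm is ≥ 21 mm → S
Moxifloxacin: 32 μg/mL is ≥ 1 μg/mL ⇒ Resistant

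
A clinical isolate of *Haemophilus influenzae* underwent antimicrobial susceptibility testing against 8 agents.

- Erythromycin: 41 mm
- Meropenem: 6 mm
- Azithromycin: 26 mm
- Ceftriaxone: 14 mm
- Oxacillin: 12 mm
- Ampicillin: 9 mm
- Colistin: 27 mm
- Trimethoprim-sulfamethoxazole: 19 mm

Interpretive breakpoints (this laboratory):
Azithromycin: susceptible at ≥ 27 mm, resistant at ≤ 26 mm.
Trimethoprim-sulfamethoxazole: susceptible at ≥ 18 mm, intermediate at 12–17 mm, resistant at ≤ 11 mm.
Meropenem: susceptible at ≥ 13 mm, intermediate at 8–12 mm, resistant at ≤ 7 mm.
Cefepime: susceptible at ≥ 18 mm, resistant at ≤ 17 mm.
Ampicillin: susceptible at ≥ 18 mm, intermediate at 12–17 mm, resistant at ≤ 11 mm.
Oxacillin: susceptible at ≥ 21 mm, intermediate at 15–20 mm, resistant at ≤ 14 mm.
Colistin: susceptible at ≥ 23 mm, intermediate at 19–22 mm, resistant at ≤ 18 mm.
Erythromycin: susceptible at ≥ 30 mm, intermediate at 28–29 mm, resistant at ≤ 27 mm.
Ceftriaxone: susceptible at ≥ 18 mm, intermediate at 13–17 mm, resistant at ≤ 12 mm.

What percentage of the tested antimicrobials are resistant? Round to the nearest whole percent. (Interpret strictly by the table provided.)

Erythromycin (41 mm) ≥ 30 mm ⇒ S
Meropenem 6 mm: ≤ 7 mm → R
Azithromycin 26 mm: ≤ 26 mm → resistant
Ceftriaxone: 14 mm is in 13–17 mm — Intermediate
Oxacillin (12 mm) ≤ 14 mm — Resistant
Ampicillin: 9 mm is ≤ 11 mm → resistant
Colistin: 27 mm is ≥ 23 mm ⇒ susceptible
Trimethoprim-sulfamethoxazole (19 mm) ≥ 18 mm ⇒ Susceptible
Resistant: 4/8

50%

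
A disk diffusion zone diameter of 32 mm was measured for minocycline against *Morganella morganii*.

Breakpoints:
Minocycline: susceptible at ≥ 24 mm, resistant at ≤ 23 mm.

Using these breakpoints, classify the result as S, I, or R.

Minocycline: 32 mm is ≥ 24 mm ⇒ susceptible

Susceptible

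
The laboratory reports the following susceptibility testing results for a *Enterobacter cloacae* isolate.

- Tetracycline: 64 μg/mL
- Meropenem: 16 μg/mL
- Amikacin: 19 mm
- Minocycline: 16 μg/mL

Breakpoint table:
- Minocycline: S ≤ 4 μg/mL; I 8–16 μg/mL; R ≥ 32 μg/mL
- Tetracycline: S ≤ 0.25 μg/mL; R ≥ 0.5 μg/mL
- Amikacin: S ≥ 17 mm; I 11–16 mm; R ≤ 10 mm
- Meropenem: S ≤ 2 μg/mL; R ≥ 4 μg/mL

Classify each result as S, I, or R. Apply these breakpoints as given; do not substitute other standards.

R, R, S, I

Tetracycline: 64 μg/mL is ≥ 0.5 μg/mL ⇒ resistant
Meropenem (16 μg/mL) ≥ 4 μg/mL → resistant
Amikacin (19 mm) ≥ 17 mm — Susceptible
Minocycline (16 μg/mL) in 8–16 μg/mL → intermediate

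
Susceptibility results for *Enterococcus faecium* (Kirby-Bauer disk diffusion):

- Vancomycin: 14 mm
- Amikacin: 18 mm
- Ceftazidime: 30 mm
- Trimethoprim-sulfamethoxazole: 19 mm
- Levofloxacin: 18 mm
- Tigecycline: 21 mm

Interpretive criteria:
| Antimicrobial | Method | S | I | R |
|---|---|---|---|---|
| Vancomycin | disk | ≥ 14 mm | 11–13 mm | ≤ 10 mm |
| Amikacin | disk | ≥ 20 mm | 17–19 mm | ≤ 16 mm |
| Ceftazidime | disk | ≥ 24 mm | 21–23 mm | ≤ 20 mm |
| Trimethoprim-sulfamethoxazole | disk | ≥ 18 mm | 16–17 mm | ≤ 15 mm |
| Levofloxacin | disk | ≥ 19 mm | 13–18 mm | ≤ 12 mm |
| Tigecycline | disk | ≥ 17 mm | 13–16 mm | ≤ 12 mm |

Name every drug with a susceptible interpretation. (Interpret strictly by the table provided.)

Vancomycin 14 mm: ≥ 14 mm ⇒ S
Amikacin: 18 mm is in 17–19 mm — intermediate
Ceftazidime (30 mm) ≥ 24 mm → Susceptible
Trimethoprim-sulfamethoxazole: 19 mm is ≥ 18 mm → susceptible
Levofloxacin: 18 mm is in 13–18 mm → intermediate
Tigecycline: 21 mm is ≥ 17 mm → susceptible

vancomycin, ceftazidime, trimethoprim-sulfamethoxazole, tigecycline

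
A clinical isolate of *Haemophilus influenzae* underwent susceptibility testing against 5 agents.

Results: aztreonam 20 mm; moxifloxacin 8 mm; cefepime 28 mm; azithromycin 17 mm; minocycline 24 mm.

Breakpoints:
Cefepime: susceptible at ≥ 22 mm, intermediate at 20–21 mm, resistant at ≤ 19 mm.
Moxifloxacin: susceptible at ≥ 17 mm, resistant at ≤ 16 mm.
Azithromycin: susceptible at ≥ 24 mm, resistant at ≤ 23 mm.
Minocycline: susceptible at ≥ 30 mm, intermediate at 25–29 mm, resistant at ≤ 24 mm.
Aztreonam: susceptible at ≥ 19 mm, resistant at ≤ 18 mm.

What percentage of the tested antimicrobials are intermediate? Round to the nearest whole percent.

0%

Aztreonam 20 mm: ≥ 19 mm — Susceptible
Moxifloxacin: 8 mm is ≤ 16 mm → Resistant
Cefepime 28 mm: ≥ 22 mm — S
Azithromycin (17 mm) ≤ 23 mm ⇒ R
Minocycline 24 mm: ≤ 24 mm → resistant
Intermediate: 0/5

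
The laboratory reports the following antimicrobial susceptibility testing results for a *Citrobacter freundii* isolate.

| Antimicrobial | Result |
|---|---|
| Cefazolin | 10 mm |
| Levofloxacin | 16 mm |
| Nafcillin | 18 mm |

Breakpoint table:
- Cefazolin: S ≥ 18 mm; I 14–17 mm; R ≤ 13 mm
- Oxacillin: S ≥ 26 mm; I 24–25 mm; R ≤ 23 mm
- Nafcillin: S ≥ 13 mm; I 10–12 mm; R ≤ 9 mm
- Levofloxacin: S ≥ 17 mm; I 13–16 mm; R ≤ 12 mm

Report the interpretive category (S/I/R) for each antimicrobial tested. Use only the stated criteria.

R, I, S

Cefazolin: 10 mm is ≤ 13 mm → R
Levofloxacin 16 mm: in 13–16 mm — Intermediate
Nafcillin 18 mm: ≥ 13 mm ⇒ susceptible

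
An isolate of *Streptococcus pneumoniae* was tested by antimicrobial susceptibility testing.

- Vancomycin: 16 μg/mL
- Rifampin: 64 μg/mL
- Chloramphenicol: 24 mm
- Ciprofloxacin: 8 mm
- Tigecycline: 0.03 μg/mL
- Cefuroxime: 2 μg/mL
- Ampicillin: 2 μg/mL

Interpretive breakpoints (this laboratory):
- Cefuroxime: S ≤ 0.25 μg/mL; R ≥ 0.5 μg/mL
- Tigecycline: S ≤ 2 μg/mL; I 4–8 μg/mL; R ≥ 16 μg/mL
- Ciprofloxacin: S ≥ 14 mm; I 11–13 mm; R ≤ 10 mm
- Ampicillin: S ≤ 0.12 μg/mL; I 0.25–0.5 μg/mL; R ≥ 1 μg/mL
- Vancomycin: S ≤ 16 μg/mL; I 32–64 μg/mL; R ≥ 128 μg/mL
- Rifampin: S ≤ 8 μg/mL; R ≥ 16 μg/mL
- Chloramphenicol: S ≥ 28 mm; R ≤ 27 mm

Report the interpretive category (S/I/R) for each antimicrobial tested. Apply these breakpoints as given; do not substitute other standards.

Vancomycin (16 μg/mL) ≤ 16 μg/mL — Susceptible
Rifampin: 64 μg/mL is ≥ 16 μg/mL → resistant
Chloramphenicol 24 mm: ≤ 27 mm → R
Ciprofloxacin 8 mm: ≤ 10 mm — Resistant
Tigecycline 0.03 μg/mL: ≤ 2 μg/mL → Susceptible
Cefuroxime (2 μg/mL) ≥ 0.5 μg/mL → resistant
Ampicillin: 2 μg/mL is ≥ 1 μg/mL ⇒ R

S, R, R, R, S, R, R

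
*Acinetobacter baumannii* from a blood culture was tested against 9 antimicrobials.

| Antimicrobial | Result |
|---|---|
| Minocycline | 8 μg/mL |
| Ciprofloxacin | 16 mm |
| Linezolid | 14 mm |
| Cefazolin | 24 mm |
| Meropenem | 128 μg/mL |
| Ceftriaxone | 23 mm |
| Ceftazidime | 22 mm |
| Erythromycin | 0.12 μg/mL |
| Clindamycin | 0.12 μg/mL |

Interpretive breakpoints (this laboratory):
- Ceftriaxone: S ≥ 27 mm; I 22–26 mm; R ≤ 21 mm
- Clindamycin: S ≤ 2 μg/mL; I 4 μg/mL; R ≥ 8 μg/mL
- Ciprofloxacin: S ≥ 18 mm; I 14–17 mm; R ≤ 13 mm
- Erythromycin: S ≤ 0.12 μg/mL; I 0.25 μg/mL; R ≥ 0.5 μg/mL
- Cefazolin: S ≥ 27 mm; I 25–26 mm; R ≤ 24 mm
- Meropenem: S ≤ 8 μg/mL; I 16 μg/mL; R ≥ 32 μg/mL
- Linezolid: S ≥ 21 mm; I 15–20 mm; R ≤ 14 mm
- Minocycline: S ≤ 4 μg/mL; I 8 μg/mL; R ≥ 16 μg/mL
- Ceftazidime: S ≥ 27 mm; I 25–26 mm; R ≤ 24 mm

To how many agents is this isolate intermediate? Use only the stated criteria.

3

Minocycline: 8 μg/mL is = 8 μg/mL → Intermediate
Ciprofloxacin (16 mm) in 14–17 mm → intermediate
Linezolid 14 mm: ≤ 14 mm ⇒ resistant
Cefazolin: 24 mm is ≤ 24 mm ⇒ Resistant
Meropenem (128 μg/mL) ≥ 32 μg/mL → R
Ceftriaxone 23 mm: in 22–26 mm ⇒ Intermediate
Ceftazidime 22 mm: ≤ 24 mm — resistant
Erythromycin (0.12 μg/mL) ≤ 0.12 μg/mL — S
Clindamycin (0.12 μg/mL) ≤ 2 μg/mL ⇒ Susceptible
Intermediate: 3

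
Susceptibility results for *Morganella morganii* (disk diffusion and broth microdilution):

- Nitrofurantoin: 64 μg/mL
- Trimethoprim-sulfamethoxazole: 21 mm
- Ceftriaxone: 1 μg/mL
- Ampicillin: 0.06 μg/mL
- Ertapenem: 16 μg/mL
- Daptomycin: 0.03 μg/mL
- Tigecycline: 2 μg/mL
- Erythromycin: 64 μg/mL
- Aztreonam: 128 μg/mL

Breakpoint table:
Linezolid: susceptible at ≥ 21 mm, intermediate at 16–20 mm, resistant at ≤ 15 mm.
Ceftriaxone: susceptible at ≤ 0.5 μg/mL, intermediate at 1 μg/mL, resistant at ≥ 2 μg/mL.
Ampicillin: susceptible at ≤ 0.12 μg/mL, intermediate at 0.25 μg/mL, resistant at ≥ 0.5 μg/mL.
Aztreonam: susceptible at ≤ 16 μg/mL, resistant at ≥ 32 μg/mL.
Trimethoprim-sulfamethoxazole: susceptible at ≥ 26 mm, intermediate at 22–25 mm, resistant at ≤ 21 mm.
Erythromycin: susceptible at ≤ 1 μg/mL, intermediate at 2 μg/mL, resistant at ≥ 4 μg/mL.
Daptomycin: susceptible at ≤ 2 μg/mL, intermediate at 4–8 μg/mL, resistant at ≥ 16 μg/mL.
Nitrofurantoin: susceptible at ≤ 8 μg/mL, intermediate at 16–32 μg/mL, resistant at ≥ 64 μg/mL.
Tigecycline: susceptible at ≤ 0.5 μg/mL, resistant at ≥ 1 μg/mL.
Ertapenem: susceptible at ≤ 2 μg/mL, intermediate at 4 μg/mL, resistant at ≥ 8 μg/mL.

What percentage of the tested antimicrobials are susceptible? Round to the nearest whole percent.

22%

Nitrofurantoin: 64 μg/mL is ≥ 64 μg/mL ⇒ Resistant
Trimethoprim-sulfamethoxazole: 21 mm is ≤ 21 mm → resistant
Ceftriaxone (1 μg/mL) = 1 μg/mL → Intermediate
Ampicillin: 0.06 μg/mL is ≤ 0.12 μg/mL ⇒ S
Ertapenem (16 μg/mL) ≥ 8 μg/mL → R
Daptomycin: 0.03 μg/mL is ≤ 2 μg/mL ⇒ susceptible
Tigecycline 2 μg/mL: ≥ 1 μg/mL → Resistant
Erythromycin 64 μg/mL: ≥ 4 μg/mL → R
Aztreonam 128 μg/mL: ≥ 32 μg/mL — R
Susceptible: 2/9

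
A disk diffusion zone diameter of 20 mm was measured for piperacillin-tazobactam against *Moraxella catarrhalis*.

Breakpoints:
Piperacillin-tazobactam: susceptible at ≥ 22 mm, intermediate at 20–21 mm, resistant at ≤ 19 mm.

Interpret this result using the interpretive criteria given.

Intermediate

Piperacillin-tazobactam 20 mm: in 20–21 mm — intermediate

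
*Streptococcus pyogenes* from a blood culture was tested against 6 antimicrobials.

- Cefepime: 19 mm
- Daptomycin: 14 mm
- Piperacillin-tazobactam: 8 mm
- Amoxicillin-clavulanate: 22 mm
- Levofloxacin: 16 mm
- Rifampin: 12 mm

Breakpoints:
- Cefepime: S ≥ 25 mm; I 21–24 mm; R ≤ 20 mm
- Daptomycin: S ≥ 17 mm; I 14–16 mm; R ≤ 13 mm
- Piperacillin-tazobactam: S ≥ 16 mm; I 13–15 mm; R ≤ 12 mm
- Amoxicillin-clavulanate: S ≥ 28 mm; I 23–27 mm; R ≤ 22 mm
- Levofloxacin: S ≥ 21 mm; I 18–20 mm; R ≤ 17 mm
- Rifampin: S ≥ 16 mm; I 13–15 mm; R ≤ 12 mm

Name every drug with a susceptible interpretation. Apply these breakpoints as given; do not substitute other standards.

Cefepime (19 mm) ≤ 20 mm ⇒ R
Daptomycin: 14 mm is in 14–16 mm — intermediate
Piperacillin-tazobactam (8 mm) ≤ 12 mm → R
Amoxicillin-clavulanate: 22 mm is ≤ 22 mm ⇒ R
Levofloxacin 16 mm: ≤ 17 mm — R
Rifampin: 12 mm is ≤ 12 mm — R

none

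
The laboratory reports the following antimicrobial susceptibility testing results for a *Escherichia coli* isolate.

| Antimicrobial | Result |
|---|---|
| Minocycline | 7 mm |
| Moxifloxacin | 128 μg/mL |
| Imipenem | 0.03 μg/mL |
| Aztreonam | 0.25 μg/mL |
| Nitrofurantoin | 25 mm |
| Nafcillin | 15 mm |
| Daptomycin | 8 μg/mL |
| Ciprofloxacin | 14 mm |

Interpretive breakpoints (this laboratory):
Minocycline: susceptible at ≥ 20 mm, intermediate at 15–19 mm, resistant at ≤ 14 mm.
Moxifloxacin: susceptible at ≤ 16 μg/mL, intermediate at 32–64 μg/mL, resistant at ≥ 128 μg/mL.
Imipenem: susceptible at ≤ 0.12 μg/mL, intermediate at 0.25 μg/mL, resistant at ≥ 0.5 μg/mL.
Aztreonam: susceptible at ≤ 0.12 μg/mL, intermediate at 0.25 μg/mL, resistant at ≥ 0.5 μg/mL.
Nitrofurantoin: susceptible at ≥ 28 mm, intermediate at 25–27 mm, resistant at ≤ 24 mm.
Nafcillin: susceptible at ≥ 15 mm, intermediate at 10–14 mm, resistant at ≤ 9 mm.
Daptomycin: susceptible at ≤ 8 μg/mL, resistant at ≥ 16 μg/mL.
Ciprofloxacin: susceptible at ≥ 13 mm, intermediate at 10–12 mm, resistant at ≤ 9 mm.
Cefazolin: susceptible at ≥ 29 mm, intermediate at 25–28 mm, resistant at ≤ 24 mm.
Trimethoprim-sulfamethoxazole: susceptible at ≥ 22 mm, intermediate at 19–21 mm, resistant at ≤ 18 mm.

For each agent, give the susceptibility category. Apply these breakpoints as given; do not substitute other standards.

R, R, S, I, I, S, S, S

Minocycline: 7 mm is ≤ 14 mm ⇒ R
Moxifloxacin: 128 μg/mL is ≥ 128 μg/mL — Resistant
Imipenem (0.03 μg/mL) ≤ 0.12 μg/mL → S
Aztreonam 0.25 μg/mL: = 0.25 μg/mL → I
Nitrofurantoin (25 mm) in 25–27 mm → Intermediate
Nafcillin: 15 mm is ≥ 15 mm → Susceptible
Daptomycin (8 μg/mL) ≤ 8 μg/mL — S
Ciprofloxacin: 14 mm is ≥ 13 mm ⇒ susceptible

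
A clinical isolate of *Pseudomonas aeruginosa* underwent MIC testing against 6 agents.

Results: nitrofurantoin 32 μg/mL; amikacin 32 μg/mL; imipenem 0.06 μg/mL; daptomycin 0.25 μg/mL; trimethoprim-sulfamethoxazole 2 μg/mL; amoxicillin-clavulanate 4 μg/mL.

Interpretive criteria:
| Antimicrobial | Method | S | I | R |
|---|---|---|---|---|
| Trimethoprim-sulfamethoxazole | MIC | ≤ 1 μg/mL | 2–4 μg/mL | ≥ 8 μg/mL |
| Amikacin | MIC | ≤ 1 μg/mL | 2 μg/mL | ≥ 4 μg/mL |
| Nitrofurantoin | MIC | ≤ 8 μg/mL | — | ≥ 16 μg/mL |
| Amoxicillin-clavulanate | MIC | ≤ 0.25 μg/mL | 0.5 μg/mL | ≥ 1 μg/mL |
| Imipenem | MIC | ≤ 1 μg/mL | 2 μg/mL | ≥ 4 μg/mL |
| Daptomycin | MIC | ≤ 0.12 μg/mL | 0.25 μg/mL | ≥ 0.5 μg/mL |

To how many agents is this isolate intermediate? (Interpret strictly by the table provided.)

Nitrofurantoin (32 μg/mL) ≥ 16 μg/mL — resistant
Amikacin (32 μg/mL) ≥ 4 μg/mL ⇒ R
Imipenem (0.06 μg/mL) ≤ 1 μg/mL ⇒ S
Daptomycin (0.25 μg/mL) = 0.25 μg/mL ⇒ intermediate
Trimethoprim-sulfamethoxazole: 2 μg/mL is in 2–4 μg/mL → Intermediate
Amoxicillin-clavulanate 4 μg/mL: ≥ 1 μg/mL → R
Intermediate: 2

2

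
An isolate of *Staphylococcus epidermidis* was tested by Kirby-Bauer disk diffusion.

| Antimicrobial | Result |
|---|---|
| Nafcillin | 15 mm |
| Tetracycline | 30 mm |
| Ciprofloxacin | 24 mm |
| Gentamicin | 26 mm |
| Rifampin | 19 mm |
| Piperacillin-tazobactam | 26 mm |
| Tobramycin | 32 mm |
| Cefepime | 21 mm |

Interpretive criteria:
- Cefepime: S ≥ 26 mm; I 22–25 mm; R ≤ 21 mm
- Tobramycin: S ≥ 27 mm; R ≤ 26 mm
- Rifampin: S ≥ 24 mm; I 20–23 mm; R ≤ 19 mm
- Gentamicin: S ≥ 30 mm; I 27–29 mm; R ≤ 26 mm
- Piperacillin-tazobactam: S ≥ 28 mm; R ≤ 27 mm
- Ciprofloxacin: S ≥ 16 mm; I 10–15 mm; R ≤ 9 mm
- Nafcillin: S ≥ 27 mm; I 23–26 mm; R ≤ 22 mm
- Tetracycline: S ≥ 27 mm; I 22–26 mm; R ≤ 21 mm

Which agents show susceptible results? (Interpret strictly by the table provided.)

tetracycline, ciprofloxacin, tobramycin

Nafcillin: 15 mm is ≤ 22 mm ⇒ R
Tetracycline (30 mm) ≥ 27 mm — Susceptible
Ciprofloxacin: 24 mm is ≥ 16 mm — susceptible
Gentamicin: 26 mm is ≤ 26 mm → resistant
Rifampin 19 mm: ≤ 19 mm → Resistant
Piperacillin-tazobactam 26 mm: ≤ 27 mm ⇒ Resistant
Tobramycin: 32 mm is ≥ 27 mm → Susceptible
Cefepime 21 mm: ≤ 21 mm — Resistant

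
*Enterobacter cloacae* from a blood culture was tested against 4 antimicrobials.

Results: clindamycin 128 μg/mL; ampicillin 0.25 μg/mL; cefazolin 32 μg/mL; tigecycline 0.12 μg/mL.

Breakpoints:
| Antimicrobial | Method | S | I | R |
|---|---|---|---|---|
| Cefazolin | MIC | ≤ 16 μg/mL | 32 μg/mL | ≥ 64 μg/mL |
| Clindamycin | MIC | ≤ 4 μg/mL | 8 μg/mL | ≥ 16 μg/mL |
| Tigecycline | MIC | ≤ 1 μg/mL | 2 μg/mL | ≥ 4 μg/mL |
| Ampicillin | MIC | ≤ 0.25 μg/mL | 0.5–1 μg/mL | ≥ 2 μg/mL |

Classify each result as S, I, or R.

R, S, I, S

Clindamycin 128 μg/mL: ≥ 16 μg/mL → R
Ampicillin: 0.25 μg/mL is ≤ 0.25 μg/mL — susceptible
Cefazolin (32 μg/mL) = 32 μg/mL → intermediate
Tigecycline (0.12 μg/mL) ≤ 1 μg/mL ⇒ S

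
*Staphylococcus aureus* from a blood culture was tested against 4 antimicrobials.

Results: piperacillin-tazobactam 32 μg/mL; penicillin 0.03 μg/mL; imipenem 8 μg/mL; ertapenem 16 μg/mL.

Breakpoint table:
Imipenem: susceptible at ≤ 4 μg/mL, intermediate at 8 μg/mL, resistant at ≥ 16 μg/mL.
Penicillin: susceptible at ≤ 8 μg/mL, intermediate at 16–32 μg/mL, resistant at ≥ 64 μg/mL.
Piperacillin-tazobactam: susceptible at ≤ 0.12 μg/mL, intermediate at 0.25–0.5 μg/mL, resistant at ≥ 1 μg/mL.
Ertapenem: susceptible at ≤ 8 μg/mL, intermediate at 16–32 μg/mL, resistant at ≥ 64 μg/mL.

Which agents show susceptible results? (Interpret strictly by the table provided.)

penicillin

Piperacillin-tazobactam (32 μg/mL) ≥ 1 μg/mL — Resistant
Penicillin: 0.03 μg/mL is ≤ 8 μg/mL — S
Imipenem: 8 μg/mL is = 8 μg/mL → intermediate
Ertapenem (16 μg/mL) in 16–32 μg/mL — Intermediate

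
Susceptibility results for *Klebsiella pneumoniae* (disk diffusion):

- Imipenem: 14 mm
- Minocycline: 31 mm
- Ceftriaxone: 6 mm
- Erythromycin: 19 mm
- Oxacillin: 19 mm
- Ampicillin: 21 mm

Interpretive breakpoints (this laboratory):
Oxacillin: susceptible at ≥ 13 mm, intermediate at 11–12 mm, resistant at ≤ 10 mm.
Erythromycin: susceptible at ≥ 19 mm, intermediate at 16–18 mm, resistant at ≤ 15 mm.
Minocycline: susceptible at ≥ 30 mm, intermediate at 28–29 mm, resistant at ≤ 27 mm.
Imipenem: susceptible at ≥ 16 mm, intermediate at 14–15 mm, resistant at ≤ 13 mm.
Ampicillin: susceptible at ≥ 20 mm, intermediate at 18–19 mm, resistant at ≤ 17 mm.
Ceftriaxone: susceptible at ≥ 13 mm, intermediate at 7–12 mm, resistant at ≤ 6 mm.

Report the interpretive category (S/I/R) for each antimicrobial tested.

I, S, R, S, S, S

Imipenem 14 mm: in 14–15 mm ⇒ Intermediate
Minocycline: 31 mm is ≥ 30 mm — susceptible
Ceftriaxone 6 mm: ≤ 6 mm — resistant
Erythromycin 19 mm: ≥ 19 mm — S
Oxacillin (19 mm) ≥ 13 mm — Susceptible
Ampicillin: 21 mm is ≥ 20 mm ⇒ Susceptible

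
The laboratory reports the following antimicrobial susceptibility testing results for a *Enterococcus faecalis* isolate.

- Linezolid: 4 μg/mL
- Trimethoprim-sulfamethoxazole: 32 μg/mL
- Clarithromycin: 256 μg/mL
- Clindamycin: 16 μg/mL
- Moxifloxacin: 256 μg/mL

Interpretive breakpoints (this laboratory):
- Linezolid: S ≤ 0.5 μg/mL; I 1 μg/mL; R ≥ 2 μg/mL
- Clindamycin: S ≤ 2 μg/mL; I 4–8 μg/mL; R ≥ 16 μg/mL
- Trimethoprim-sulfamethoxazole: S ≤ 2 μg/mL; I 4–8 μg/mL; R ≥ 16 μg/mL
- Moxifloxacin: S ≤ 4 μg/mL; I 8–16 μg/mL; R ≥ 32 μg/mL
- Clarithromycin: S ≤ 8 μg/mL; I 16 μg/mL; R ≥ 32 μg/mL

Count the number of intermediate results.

0

Linezolid 4 μg/mL: ≥ 2 μg/mL ⇒ R
Trimethoprim-sulfamethoxazole: 32 μg/mL is ≥ 16 μg/mL ⇒ R
Clarithromycin 256 μg/mL: ≥ 32 μg/mL ⇒ R
Clindamycin: 16 μg/mL is ≥ 16 μg/mL — resistant
Moxifloxacin (256 μg/mL) ≥ 32 μg/mL — R
Intermediate: 0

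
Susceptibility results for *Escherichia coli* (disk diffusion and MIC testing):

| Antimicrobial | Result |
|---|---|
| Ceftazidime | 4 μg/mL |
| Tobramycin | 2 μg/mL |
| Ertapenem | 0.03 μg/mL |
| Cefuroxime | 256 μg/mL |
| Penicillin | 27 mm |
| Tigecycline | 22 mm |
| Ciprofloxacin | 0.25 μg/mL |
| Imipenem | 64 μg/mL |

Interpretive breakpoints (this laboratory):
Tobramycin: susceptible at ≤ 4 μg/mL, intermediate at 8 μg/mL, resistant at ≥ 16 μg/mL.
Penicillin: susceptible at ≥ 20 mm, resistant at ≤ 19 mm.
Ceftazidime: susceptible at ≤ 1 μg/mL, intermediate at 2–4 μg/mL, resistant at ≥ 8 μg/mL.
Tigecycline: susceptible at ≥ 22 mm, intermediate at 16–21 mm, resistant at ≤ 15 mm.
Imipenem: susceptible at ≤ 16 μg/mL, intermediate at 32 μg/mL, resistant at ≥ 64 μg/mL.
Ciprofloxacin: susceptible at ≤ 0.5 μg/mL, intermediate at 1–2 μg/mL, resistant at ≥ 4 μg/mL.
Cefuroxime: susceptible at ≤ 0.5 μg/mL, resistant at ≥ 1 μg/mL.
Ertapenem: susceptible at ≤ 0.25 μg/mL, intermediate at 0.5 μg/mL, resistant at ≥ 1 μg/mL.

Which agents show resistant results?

cefuroxime, imipenem

Ceftazidime 4 μg/mL: in 2–4 μg/mL ⇒ I
Tobramycin: 2 μg/mL is ≤ 4 μg/mL — susceptible
Ertapenem (0.03 μg/mL) ≤ 0.25 μg/mL → susceptible
Cefuroxime (256 μg/mL) ≥ 1 μg/mL → Resistant
Penicillin 27 mm: ≥ 20 mm — S
Tigecycline 22 mm: ≥ 22 mm — S
Ciprofloxacin (0.25 μg/mL) ≤ 0.5 μg/mL — S
Imipenem: 64 μg/mL is ≥ 64 μg/mL ⇒ resistant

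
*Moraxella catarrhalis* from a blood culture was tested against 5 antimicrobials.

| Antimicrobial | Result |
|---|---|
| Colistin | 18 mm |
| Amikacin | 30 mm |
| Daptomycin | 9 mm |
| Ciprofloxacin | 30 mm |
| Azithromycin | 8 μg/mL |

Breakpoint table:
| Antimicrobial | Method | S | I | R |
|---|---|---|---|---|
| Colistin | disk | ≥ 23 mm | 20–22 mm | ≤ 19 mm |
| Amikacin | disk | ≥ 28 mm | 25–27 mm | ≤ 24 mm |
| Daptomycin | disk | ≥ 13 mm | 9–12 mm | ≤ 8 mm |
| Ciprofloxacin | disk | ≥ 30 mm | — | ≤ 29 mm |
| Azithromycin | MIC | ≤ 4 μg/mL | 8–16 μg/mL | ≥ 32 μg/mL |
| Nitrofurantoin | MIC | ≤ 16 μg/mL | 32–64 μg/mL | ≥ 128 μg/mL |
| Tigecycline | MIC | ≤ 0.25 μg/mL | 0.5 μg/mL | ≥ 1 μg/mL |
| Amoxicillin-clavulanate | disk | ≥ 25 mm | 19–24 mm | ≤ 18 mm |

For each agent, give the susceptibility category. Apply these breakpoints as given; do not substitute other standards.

Colistin 18 mm: ≤ 19 mm ⇒ resistant
Amikacin: 30 mm is ≥ 28 mm → S
Daptomycin 9 mm: in 9–12 mm — intermediate
Ciprofloxacin: 30 mm is ≥ 30 mm ⇒ Susceptible
Azithromycin (8 μg/mL) in 8–16 μg/mL → I

R, S, I, S, I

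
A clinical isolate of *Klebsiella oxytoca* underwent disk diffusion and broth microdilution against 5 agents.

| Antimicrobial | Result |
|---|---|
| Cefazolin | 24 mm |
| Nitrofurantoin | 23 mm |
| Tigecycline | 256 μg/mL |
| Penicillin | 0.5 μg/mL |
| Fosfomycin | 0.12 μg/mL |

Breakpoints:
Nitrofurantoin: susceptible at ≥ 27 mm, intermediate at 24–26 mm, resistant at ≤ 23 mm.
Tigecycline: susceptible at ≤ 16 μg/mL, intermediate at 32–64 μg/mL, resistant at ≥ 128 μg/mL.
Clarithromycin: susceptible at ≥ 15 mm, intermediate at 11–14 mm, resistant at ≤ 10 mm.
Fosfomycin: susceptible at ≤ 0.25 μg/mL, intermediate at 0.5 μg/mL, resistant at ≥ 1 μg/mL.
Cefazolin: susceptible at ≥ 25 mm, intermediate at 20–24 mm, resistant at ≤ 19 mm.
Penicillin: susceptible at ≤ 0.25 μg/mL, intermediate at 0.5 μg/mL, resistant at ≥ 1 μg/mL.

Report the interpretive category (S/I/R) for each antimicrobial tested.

I, R, R, I, S

Cefazolin 24 mm: in 20–24 mm ⇒ I
Nitrofurantoin: 23 mm is ≤ 23 mm ⇒ resistant
Tigecycline 256 μg/mL: ≥ 128 μg/mL ⇒ Resistant
Penicillin 0.5 μg/mL: = 0.5 μg/mL → I
Fosfomycin: 0.12 μg/mL is ≤ 0.25 μg/mL ⇒ S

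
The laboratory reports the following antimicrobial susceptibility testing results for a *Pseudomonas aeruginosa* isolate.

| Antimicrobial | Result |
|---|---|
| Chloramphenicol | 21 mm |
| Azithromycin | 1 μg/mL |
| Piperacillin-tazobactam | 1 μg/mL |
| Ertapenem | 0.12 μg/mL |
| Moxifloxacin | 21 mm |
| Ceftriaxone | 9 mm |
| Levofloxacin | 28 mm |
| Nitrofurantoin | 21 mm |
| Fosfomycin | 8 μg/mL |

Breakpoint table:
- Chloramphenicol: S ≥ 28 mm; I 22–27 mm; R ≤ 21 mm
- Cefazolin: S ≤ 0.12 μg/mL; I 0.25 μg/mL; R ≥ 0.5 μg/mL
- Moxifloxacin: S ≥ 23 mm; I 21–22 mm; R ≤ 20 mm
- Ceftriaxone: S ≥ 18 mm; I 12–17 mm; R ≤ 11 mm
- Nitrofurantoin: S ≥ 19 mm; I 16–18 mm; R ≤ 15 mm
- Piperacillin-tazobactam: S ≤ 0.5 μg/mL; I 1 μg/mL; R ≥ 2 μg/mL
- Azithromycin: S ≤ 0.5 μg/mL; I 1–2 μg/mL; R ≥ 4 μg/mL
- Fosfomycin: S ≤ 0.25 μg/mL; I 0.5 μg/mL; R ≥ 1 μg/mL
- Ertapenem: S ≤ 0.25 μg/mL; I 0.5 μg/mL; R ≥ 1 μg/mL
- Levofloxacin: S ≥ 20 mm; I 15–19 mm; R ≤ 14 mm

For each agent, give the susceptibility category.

R, I, I, S, I, R, S, S, R

Chloramphenicol (21 mm) ≤ 21 mm — Resistant
Azithromycin (1 μg/mL) in 1–2 μg/mL ⇒ I
Piperacillin-tazobactam (1 μg/mL) = 1 μg/mL ⇒ I
Ertapenem: 0.12 μg/mL is ≤ 0.25 μg/mL — susceptible
Moxifloxacin: 21 mm is in 21–22 mm → I
Ceftriaxone: 9 mm is ≤ 11 mm → R
Levofloxacin 28 mm: ≥ 20 mm → Susceptible
Nitrofurantoin (21 mm) ≥ 19 mm — susceptible
Fosfomycin (8 μg/mL) ≥ 1 μg/mL → resistant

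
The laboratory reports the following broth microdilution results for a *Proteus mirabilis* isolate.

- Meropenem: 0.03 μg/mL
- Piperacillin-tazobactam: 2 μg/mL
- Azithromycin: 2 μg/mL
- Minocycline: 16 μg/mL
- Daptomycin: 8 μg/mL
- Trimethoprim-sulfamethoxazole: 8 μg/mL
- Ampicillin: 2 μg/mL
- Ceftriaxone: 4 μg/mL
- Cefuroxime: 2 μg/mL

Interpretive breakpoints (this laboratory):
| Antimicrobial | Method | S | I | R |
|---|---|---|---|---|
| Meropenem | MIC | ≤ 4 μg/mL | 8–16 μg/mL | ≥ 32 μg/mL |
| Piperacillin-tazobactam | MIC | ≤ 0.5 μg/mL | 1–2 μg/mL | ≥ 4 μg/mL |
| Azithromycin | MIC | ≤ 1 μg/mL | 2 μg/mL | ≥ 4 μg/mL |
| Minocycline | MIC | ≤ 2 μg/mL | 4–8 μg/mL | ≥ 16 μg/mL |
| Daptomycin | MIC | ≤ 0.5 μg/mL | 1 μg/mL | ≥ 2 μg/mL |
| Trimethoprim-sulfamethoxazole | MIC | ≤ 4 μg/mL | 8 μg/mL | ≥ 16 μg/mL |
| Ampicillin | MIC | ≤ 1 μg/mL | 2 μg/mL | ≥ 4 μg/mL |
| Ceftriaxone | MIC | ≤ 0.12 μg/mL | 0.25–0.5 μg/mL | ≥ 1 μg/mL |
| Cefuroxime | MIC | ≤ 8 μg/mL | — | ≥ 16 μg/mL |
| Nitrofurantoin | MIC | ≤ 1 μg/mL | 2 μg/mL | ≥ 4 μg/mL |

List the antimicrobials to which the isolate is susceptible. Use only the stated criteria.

Meropenem 0.03 μg/mL: ≤ 4 μg/mL ⇒ Susceptible
Piperacillin-tazobactam: 2 μg/mL is in 1–2 μg/mL ⇒ intermediate
Azithromycin: 2 μg/mL is = 2 μg/mL — Intermediate
Minocycline (16 μg/mL) ≥ 16 μg/mL → Resistant
Daptomycin (8 μg/mL) ≥ 2 μg/mL — resistant
Trimethoprim-sulfamethoxazole (8 μg/mL) = 8 μg/mL → intermediate
Ampicillin 2 μg/mL: = 2 μg/mL — intermediate
Ceftriaxone: 4 μg/mL is ≥ 1 μg/mL — resistant
Cefuroxime 2 μg/mL: ≤ 8 μg/mL — Susceptible

meropenem, cefuroxime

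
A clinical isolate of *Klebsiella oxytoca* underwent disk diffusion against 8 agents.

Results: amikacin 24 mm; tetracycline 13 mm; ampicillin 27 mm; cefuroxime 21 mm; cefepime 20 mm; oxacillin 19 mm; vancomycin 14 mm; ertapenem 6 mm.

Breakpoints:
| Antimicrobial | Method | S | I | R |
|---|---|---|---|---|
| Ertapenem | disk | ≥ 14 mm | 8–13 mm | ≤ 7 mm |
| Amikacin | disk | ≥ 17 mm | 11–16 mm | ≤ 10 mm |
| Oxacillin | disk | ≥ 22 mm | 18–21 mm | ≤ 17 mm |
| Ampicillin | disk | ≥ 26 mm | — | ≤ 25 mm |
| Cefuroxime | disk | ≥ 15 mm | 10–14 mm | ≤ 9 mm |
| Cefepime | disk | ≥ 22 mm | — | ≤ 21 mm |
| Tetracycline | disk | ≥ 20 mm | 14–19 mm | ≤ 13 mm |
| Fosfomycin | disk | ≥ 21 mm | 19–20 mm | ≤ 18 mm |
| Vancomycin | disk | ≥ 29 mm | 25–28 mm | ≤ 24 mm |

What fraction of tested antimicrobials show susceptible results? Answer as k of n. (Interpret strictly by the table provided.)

Amikacin: 24 mm is ≥ 17 mm ⇒ Susceptible
Tetracycline: 13 mm is ≤ 13 mm → R
Ampicillin 27 mm: ≥ 26 mm → S
Cefuroxime: 21 mm is ≥ 15 mm → S
Cefepime: 20 mm is ≤ 21 mm → resistant
Oxacillin (19 mm) in 18–21 mm — Intermediate
Vancomycin 14 mm: ≤ 24 mm — resistant
Ertapenem (6 mm) ≤ 7 mm — Resistant
Susceptible: 3/8

3 of 8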